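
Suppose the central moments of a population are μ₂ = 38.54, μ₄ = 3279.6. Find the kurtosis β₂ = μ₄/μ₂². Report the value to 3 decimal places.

μ₂² = 38.54² = 1485.33160
μ₄/μ₂² = 3279.6 / 1485.33160 = 2.20799
β₂ ≈ 2.208

2.208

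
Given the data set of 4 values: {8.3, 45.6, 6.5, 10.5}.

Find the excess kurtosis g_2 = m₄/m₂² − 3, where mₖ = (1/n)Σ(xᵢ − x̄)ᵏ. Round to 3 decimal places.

x̄ = 17.7250
Σ(xᵢ − x̄)² = 1044.0475 ⇒ m₂ = 261.01188
Σ(xᵢ − x̄)⁴ = 630245.2242 ⇒ m₄ = 157561.30605
m₂² = 68127.19889
g_2 = m₄/m₂² − 3 = 2.31275 − 3 ≈ -0.687

-0.687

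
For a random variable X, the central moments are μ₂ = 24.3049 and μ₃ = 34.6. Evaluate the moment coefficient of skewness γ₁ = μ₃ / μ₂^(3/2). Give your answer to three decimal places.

σ = √μ₂ = √24.3049 = 4.93000
σ³ = μ₂^(3/2) = 119.82316
γ₁ = μ₃/σ³ = 34.6 / 119.82316 ≈ 0.289

0.289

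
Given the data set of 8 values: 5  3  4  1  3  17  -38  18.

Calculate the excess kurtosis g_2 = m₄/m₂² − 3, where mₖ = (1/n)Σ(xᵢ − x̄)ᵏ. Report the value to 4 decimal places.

1.7229

x̄ = 1.6250
Σ(xᵢ − x̄)² = 2095.8750 ⇒ m₂ = 261.98438
Σ(xᵢ − x̄)⁴ = 2593290.3691 ⇒ m₄ = 324161.29614
m₂² = 68635.81274
g_2 = m₄/m₂² − 3 = 4.72292 − 3 ≈ 1.7229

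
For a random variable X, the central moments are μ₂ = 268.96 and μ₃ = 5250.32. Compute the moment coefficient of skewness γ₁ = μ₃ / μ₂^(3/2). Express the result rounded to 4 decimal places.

σ = √μ₂ = √268.96 = 16.40000
σ³ = μ₂^(3/2) = 4410.94400
γ₁ = μ₃/σ³ = 5250.32 / 4410.94400 ≈ 1.1903

1.1903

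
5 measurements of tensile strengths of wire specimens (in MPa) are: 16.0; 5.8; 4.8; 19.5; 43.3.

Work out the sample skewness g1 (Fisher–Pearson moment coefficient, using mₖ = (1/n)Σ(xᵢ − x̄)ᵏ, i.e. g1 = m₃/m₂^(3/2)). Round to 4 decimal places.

0.9204

x̄ = (16.0 + 5.8 + 4.8 + 19.5 + 43.3) / 5 = 17.8800
deviations (xᵢ − x̄): -1.8800, -12.0800, -13.0800, 1.6200, 25.4200
Σ(xᵢ − x̄)² = 969.3480 ⇒ m₂ = 969.3480/5 = 193.86960
Σ(xᵢ − x̄)³ = 12422.8099 ⇒ m₃ = 12422.8099/5 = 2484.56198
m₂^(3/2) = 193.86960^(1.5) = 2699.38339
g1 = m₃ / m₂^(3/2) = 2484.56198 / 2699.38339 ≈ 0.9204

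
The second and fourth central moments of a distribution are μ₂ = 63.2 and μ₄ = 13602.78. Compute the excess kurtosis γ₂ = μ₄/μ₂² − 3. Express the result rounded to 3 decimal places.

μ₂² = 63.2² = 3994.24000
μ₄/μ₂² = 13602.78 / 3994.24000 = 3.40560
γ₂ = 3.40560 − 3 ≈ 0.406

0.406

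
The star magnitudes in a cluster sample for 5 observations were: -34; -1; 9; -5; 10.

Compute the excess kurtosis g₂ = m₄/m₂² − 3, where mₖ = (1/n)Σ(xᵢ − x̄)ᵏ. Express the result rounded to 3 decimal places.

-0.355

x̄ = -4.2000
Σ(xᵢ − x̄)² = 1274.8000 ⇒ m₂ = 254.96000
Σ(xᵢ − x̄)⁴ = 859738.5760 ⇒ m₄ = 171947.71520
m₂² = 65004.60160
g₂ = m₄/m₂² − 3 = 2.64516 − 3 ≈ -0.355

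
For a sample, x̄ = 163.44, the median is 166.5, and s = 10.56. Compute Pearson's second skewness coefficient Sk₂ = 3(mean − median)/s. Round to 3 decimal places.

Sk₂ = 3(163.44 − 166.5) / 10.56 = 3 × -3.0600 / 10.56
    = -9.1800 / 10.56 ≈ -0.869

-0.869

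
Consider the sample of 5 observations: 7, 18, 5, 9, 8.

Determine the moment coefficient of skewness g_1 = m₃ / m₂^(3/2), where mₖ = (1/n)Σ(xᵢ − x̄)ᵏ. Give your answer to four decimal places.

1.1734

x̄ = (7 + 18 + 5 + 9 + 8) / 5 = 9.4000
deviations (xᵢ − x̄): -2.4000, 8.6000, -4.4000, -0.4000, -1.4000
Σ(xᵢ − x̄)² = 101.2000 ⇒ m₂ = 101.2000/5 = 20.24000
Σ(xᵢ − x̄)³ = 534.2400 ⇒ m₃ = 534.2400/5 = 106.84800
m₂^(3/2) = 20.24000^(1.5) = 91.05751
g_1 = m₃ / m₂^(3/2) = 106.84800 / 91.05751 ≈ 1.1734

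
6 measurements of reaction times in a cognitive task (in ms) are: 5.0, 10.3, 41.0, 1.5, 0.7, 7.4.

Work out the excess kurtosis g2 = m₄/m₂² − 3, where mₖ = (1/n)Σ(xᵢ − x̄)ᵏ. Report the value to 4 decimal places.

x̄ = 10.9833
Σ(xᵢ − x̄)² = 1145.7883 ⇒ m₂ = 190.96472
Σ(xᵢ − x̄)⁴ = 832518.7219 ⇒ m₄ = 138753.12031
m₂² = 36467.52513
g2 = m₄/m₂² − 3 = 3.80484 − 3 ≈ 0.8048

0.8048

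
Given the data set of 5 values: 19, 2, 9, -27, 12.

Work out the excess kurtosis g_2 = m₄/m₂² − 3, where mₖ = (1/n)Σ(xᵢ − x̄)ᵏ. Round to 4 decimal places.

-0.2786

x̄ = 3.0000
Σ(xᵢ − x̄)² = 1274.0000 ⇒ m₂ = 254.80000
Σ(xᵢ − x̄)⁴ = 883394.0000 ⇒ m₄ = 176678.80000
m₂² = 64923.04000
g_2 = m₄/m₂² − 3 = 2.72136 − 3 ≈ -0.2786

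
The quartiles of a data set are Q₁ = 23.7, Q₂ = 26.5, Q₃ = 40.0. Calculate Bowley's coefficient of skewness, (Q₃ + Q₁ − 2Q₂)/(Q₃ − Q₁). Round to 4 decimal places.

numerator: Q₃ + Q₁ − 2Q₂ = 40.0 + 23.7 − 2×26.5 = 10.7000
denominator: Q₃ − Q₁ = 40.0 − 23.7 = 16.3000
Bowley skewness = 10.7000 / 16.3000 ≈ 0.6564

0.6564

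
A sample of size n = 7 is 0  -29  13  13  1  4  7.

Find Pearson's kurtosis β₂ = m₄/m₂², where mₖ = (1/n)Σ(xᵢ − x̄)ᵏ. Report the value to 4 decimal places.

4.0494

x̄ = 1.2857
Σ(xᵢ − x̄)² = 1233.4286 ⇒ m₂ = 176.20408
Σ(xᵢ − x̄)⁴ = 880085.1254 ⇒ m₄ = 125726.44648
m₂² = 31047.87838
β₂ = m₄/m₂² = 125726.44648 / 31047.87838 ≈ 4.0494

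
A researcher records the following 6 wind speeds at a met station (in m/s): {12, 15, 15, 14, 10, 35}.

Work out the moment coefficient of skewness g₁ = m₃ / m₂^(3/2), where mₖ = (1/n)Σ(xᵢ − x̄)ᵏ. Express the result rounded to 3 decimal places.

x̄ = (12 + 15 + 15 + 14 + 10 + 35) / 6 = 16.8333
deviations (xᵢ − x̄): -4.8333, -1.8333, -1.8333, -2.8333, -6.8333, 18.1667
Σ(xᵢ − x̄)² = 414.8333 ⇒ m₂ = 414.8333/6 = 69.13889
Σ(xᵢ − x̄)³ = 5528.4444 ⇒ m₃ = 5528.4444/6 = 921.40741
m₂^(3/2) = 69.13889^(1.5) = 574.88846
g₁ = m₃ / m₂^(3/2) = 921.40741 / 574.88846 ≈ 1.603

1.603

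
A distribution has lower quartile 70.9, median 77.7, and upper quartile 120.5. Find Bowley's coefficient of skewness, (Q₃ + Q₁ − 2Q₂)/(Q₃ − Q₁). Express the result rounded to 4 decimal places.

numerator: Q₃ + Q₁ − 2Q₂ = 120.5 + 70.9 − 2×77.7 = 36.0000
denominator: Q₃ − Q₁ = 120.5 − 70.9 = 49.6000
Bowley skewness = 36.0000 / 49.6000 ≈ 0.7258

0.7258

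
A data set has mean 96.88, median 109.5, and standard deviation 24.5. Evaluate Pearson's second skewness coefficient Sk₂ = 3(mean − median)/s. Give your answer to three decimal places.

Sk₂ = 3(96.88 − 109.5) / 24.5 = 3 × -12.6200 / 24.5
    = -37.8600 / 24.5 ≈ -1.545

-1.545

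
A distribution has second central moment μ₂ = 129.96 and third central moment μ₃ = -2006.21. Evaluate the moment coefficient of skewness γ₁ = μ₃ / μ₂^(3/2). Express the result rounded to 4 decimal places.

σ = √μ₂ = √129.96 = 11.40000
σ³ = μ₂^(3/2) = 1481.54400
γ₁ = μ₃/σ³ = -2006.21 / 1481.54400 ≈ -1.3541

-1.3541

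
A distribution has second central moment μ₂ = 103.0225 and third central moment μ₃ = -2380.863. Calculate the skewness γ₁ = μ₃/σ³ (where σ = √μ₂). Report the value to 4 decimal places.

σ = √μ₂ = √103.0225 = 10.15000
σ³ = μ₂^(3/2) = 1045.67838
γ₁ = μ₃/σ³ = -2380.863 / 1045.67838 ≈ -2.2769

-2.2769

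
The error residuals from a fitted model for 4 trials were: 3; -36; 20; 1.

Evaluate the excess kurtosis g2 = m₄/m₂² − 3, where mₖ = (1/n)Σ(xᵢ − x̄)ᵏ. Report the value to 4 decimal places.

x̄ = -3.0000
Σ(xᵢ − x̄)² = 1670.0000 ⇒ m₂ = 417.50000
Σ(xᵢ − x̄)⁴ = 1467314.0000 ⇒ m₄ = 366828.50000
m₂² = 174306.25000
g2 = m₄/m₂² − 3 = 2.10451 − 3 ≈ -0.8955

-0.8955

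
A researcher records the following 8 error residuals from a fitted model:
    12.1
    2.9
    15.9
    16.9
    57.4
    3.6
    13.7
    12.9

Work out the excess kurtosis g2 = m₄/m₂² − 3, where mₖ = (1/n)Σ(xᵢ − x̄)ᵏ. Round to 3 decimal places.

2.176

x̄ = 16.9250
Σ(xᵢ − x̄)² = 2063.4150 ⇒ m₂ = 257.92687
Σ(xᵢ − x̄)⁴ = 2754914.0588 ⇒ m₄ = 344364.25735
m₂² = 66526.27285
g2 = m₄/m₂² − 3 = 5.17636 − 3 ≈ 2.176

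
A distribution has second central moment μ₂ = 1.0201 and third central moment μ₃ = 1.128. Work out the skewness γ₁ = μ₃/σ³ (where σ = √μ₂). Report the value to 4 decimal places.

1.0948

σ = √μ₂ = √1.0201 = 1.01000
σ³ = μ₂^(3/2) = 1.03030
γ₁ = μ₃/σ³ = 1.128 / 1.03030 ≈ 1.0948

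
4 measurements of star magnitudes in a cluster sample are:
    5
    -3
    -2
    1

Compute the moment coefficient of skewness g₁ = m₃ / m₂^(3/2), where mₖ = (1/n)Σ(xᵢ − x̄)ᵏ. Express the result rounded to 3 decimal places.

0.513

x̄ = (5 - 3 - 2 + 1) / 4 = 0.2500
deviations (xᵢ − x̄): 4.7500, -3.2500, -2.2500, 0.7500
Σ(xᵢ − x̄)² = 38.7500 ⇒ m₂ = 38.7500/4 = 9.68750
Σ(xᵢ − x̄)³ = 61.8750 ⇒ m₃ = 61.8750/4 = 15.46875
m₂^(3/2) = 9.68750^(1.5) = 30.15210
g₁ = m₃ / m₂^(3/2) = 15.46875 / 30.15210 ≈ 0.513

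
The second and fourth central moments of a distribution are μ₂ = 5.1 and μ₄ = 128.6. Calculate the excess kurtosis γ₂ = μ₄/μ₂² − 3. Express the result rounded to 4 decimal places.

1.9443

μ₂² = 5.1² = 26.01000
μ₄/μ₂² = 128.6 / 26.01000 = 4.94425
γ₂ = 4.94425 − 3 ≈ 1.9443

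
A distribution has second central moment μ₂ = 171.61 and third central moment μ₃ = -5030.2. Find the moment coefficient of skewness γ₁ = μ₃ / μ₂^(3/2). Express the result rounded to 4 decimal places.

-2.2375

σ = √μ₂ = √171.61 = 13.10000
σ³ = μ₂^(3/2) = 2248.09100
γ₁ = μ₃/σ³ = -5030.2 / 2248.09100 ≈ -2.2375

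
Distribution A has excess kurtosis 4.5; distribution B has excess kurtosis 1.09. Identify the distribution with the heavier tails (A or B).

Higher excess kurtosis ⇒ heavier tails relative to the normal distribution.
4.5 vs 1.09: the larger is 4.5, so A has heavier tails.

A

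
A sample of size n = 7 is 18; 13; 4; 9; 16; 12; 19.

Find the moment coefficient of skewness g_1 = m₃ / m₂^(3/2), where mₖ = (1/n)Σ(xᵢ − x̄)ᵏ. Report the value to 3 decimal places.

-0.518

x̄ = (18 + 13 + 4 + 9 + 16 + 12 + 19) / 7 = 13.0000
deviations (xᵢ − x̄): 5.0000, 0.0000, -9.0000, -4.0000, 3.0000, -1.0000, 6.0000
Σ(xᵢ − x̄)² = 168.0000 ⇒ m₂ = 168.0000/7 = 24.00000
Σ(xᵢ − x̄)³ = -426.0000 ⇒ m₃ = -426.0000/7 = -60.85714
m₂^(3/2) = 24.00000^(1.5) = 117.57551
g_1 = m₃ / m₂^(3/2) = -60.85714 / 117.57551 ≈ -0.518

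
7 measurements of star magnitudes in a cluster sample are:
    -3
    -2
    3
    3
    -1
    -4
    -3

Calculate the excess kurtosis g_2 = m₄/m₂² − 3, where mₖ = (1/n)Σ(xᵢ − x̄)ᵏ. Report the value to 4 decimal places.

x̄ = -1.0000
Σ(xᵢ − x̄)² = 50.0000 ⇒ m₂ = 7.14286
Σ(xᵢ − x̄)⁴ = 626.0000 ⇒ m₄ = 89.42857
m₂² = 51.02041
g_2 = m₄/m₂² − 3 = 1.75280 − 3 ≈ -1.2472

-1.2472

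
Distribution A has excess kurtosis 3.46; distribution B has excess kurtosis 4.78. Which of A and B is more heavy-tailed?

B

Higher excess kurtosis ⇒ heavier tails relative to the normal distribution.
3.46 vs 4.78: the larger is 4.78, so B has heavier tails.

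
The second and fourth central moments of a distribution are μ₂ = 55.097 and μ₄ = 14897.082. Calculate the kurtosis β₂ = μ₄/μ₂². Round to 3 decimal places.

4.907

μ₂² = 55.097² = 3035.67941
μ₄/μ₂² = 14897.082 / 3035.67941 = 4.90733
β₂ ≈ 4.907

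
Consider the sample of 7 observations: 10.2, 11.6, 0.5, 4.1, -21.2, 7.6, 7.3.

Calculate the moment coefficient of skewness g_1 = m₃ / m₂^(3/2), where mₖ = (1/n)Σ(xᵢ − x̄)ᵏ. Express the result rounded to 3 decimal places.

-1.610

x̄ = (10.2 + 11.6 + 0.5 + 4.1 - 21.2 + 7.6 + 7.3) / 7 = 2.8714
deviations (xᵢ − x̄): 7.3286, 8.7286, -2.3714, 1.2286, -24.0714, 4.7286, 4.4286
Σ(xᵢ − x̄)² = 758.4343 ⇒ m₂ = 758.4343/7 = 108.34776
Σ(xᵢ − x̄)³ = -12708.0812 ⇒ m₃ = -12708.0812/7 = -1815.44017
m₂^(3/2) = 108.34776^(1.5) = 1127.79425
g_1 = m₃ / m₂^(3/2) = -1815.44017 / 1127.79425 ≈ -1.610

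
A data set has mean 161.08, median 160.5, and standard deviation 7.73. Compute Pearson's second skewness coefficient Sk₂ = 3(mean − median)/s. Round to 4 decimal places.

0.2251

Sk₂ = 3(161.08 − 160.5) / 7.73 = 3 × 0.5800 / 7.73
    = 1.7400 / 7.73 ≈ 0.2251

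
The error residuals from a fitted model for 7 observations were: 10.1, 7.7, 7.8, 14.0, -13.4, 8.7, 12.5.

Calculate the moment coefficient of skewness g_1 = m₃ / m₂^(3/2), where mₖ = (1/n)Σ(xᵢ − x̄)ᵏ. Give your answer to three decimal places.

-1.752

x̄ = (10.1 + 7.7 + 7.8 + 14.0 - 13.4 + 8.7 + 12.5) / 7 = 6.7714
deviations (xᵢ − x̄): 3.3286, 0.9286, 1.0286, 7.2286, -20.1714, 1.9286, 5.7286
Σ(xᵢ − x̄)² = 508.6743 ⇒ m₂ = 508.6743/7 = 72.66776
Σ(xᵢ − x̄)³ = -7595.8412 ⇒ m₃ = -7595.8412/7 = -1085.12017
m₂^(3/2) = 72.66776^(1.5) = 619.45907
g_1 = m₃ / m₂^(3/2) = -1085.12017 / 619.45907 ≈ -1.752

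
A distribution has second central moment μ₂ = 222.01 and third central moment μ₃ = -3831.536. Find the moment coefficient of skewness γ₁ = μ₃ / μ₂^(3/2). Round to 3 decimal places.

-1.158

σ = √μ₂ = √222.01 = 14.90000
σ³ = μ₂^(3/2) = 3307.94900
γ₁ = μ₃/σ³ = -3831.536 / 3307.94900 ≈ -1.158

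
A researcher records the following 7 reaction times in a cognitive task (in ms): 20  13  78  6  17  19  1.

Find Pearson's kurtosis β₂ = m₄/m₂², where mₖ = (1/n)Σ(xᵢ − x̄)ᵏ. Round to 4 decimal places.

x̄ = 22.0000
Σ(xᵢ − x̄)² = 3952.0000 ⇒ m₂ = 564.57143
Σ(xᵢ − x̄)⁴ = 10101796.0000 ⇒ m₄ = 1443113.71429
m₂² = 318740.89796
β₂ = m₄/m₂² = 1443113.71429 / 318740.89796 ≈ 4.5275

4.5275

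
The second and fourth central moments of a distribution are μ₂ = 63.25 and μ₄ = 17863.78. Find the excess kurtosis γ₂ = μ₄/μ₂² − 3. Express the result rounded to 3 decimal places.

μ₂² = 63.25² = 4000.56250
μ₄/μ₂² = 17863.78 / 4000.56250 = 4.46532
γ₂ = 4.46532 − 3 ≈ 1.465

1.465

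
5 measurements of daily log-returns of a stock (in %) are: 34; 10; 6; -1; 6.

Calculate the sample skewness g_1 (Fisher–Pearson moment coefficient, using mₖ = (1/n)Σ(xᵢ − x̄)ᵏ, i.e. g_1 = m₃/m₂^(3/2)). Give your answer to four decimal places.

1.1694

x̄ = (34 + 10 + 6 - 1 + 6) / 5 = 11.0000
deviations (xᵢ − x̄): 23.0000, -1.0000, -5.0000, -12.0000, -5.0000
Σ(xᵢ − x̄)² = 724.0000 ⇒ m₂ = 724.0000/5 = 144.80000
Σ(xᵢ − x̄)³ = 10188.0000 ⇒ m₃ = 10188.0000/5 = 2037.60000
m₂^(3/2) = 144.80000^(1.5) = 1742.41998
g_1 = m₃ / m₂^(3/2) = 2037.60000 / 1742.41998 ≈ 1.1694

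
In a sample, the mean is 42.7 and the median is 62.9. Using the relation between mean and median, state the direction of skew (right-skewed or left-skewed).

mean − median = 42.7 − 62.9 = -20.2
mean < median ⇒ the longer tail is on the left ⇒ left-skewed (negatively skewed).

left-skewed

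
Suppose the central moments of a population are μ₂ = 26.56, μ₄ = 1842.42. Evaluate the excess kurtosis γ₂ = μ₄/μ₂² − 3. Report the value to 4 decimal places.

μ₂² = 26.56² = 705.43360
μ₄/μ₂² = 1842.42 / 705.43360 = 2.61176
γ₂ = 2.61176 − 3 ≈ -0.3882

-0.3882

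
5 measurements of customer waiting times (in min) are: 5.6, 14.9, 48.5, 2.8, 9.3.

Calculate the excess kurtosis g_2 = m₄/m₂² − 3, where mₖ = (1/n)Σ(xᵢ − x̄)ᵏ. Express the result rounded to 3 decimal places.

x̄ = 16.2200
Σ(xᵢ − x̄)² = 1384.5080 ⇒ m₂ = 276.90160
Σ(xᵢ − x̄)⁴ = 1133211.8430 ⇒ m₄ = 226642.36861
m₂² = 76674.49608
g_2 = m₄/m₂² − 3 = 2.95590 − 3 ≈ -0.044

-0.044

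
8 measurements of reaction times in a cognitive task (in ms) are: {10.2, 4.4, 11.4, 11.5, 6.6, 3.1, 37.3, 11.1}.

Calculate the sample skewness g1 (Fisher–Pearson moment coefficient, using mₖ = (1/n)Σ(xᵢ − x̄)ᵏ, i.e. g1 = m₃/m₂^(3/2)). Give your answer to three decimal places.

1.838

x̄ = (10.2 + 4.4 + 11.4 + 11.5 + 6.6 + 3.1 + 37.3 + 11.1) / 8 = 11.9500
deviations (xᵢ − x̄): -1.7500, -7.5500, -0.5500, -0.4500, -5.3500, -8.8500, 25.3500, -0.8500
Σ(xᵢ − x̄)² = 810.8600 ⇒ m₂ = 810.8600/8 = 101.35750
Σ(xᵢ − x̄)³ = 15007.5960 ⇒ m₃ = 15007.5960/8 = 1875.94950
m₂^(3/2) = 101.35750^(1.5) = 1020.43145
g1 = m₃ / m₂^(3/2) = 1875.94950 / 1020.43145 ≈ 1.838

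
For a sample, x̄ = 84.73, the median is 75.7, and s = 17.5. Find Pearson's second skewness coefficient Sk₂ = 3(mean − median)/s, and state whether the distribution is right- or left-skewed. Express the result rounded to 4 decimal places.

1.5480, right-skewed

Sk₂ = 3(84.73 − 75.7) / 17.5 = 3 × 9.0300 / 17.5
    = 27.0900 / 17.5 ≈ 1.5480
Sk₂ > 0 ⇒ mean > median ⇒ right-skewed (positive skew).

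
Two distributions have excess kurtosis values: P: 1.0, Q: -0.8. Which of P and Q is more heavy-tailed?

Higher excess kurtosis ⇒ heavier tails relative to the normal distribution.
1.0 vs -0.8: the larger is 1.0, so P has heavier tails. (P is leptokurtic — heavier-than-normal tails; the other is platykurtic.)

P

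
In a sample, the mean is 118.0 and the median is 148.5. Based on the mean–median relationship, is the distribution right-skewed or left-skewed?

mean − median = 118.0 − 148.5 = -30.5
mean < median ⇒ the longer tail is on the left ⇒ left-skewed (negatively skewed).

left-skewed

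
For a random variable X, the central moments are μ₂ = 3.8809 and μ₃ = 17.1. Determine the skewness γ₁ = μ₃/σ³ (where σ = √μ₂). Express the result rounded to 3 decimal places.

2.237

σ = √μ₂ = √3.8809 = 1.97000
σ³ = μ₂^(3/2) = 7.64537
γ₁ = μ₃/σ³ = 17.1 / 7.64537 ≈ 2.237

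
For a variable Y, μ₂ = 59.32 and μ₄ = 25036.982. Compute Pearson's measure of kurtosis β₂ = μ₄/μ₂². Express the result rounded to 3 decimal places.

7.115

μ₂² = 59.32² = 3518.86240
μ₄/μ₂² = 25036.982 / 3518.86240 = 7.11508
β₂ ≈ 7.115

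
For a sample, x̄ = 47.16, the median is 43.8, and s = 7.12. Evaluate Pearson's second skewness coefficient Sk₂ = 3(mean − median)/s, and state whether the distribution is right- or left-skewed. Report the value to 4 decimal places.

1.4157, right-skewed

Sk₂ = 3(47.16 − 43.8) / 7.12 = 3 × 3.3600 / 7.12
    = 10.0800 / 7.12 ≈ 1.4157
Sk₂ > 0 ⇒ mean > median ⇒ right-skewed (positive skew).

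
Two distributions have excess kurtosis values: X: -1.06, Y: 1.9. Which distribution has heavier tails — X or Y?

Y

Higher excess kurtosis ⇒ heavier tails relative to the normal distribution.
-1.06 vs 1.9: the larger is 1.9, so Y has heavier tails. (Y is leptokurtic — heavier-than-normal tails; the other is platykurtic.)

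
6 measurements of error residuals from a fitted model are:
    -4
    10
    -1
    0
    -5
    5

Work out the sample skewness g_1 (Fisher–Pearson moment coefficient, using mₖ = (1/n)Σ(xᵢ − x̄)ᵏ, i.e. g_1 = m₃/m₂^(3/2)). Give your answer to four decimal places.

x̄ = (-4 + 10 - 1 + 0 - 5 + 5) / 6 = 0.8333
deviations (xᵢ − x̄): -4.8333, 9.1667, -1.8333, -0.8333, -5.8333, 4.1667
Σ(xᵢ − x̄)² = 162.8333 ⇒ m₂ = 162.8333/6 = 27.13889
Σ(xᵢ − x̄)³ = 524.4444 ⇒ m₃ = 524.4444/6 = 87.40741
m₂^(3/2) = 27.13889^(1.5) = 141.38004
g_1 = m₃ / m₂^(3/2) = 87.40741 / 141.38004 ≈ 0.6182

0.6182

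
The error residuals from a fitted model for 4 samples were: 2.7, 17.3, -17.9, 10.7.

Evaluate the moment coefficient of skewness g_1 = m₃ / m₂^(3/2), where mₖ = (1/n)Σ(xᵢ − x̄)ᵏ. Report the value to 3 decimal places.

x̄ = (2.7 + 17.3 - 17.9 + 10.7) / 4 = 3.2000
deviations (xᵢ − x̄): -0.5000, 14.1000, -21.1000, 7.5000
Σ(xᵢ − x̄)² = 700.5200 ⇒ m₂ = 700.5200/4 = 175.13000
Σ(xᵢ − x̄)³ = -6168.9600 ⇒ m₃ = -6168.9600/4 = -1542.24000
m₂^(3/2) = 175.13000^(1.5) = 2317.61248
g_1 = m₃ / m₂^(3/2) = -1542.24000 / 2317.61248 ≈ -0.665

-0.665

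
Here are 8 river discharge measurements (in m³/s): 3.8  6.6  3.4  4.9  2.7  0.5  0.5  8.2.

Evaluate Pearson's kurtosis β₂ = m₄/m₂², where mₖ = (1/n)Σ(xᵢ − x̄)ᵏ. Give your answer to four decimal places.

2.0259

x̄ = 3.8250
Σ(xᵢ − x̄)² = 51.5550 ⇒ m₂ = 6.44437
Σ(xᵢ − x̄)⁴ = 673.0867 ⇒ m₄ = 84.13584
m₂² = 41.52997
β₂ = m₄/m₂² = 84.13584 / 41.52997 ≈ 2.0259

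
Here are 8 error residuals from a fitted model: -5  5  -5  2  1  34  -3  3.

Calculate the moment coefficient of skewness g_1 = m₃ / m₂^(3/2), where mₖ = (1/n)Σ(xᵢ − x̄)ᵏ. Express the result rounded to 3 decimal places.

1.884

x̄ = (-5 + 5 - 5 + 2 + 1 + 34 - 3 + 3) / 8 = 4.0000
deviations (xᵢ − x̄): -9.0000, 1.0000, -9.0000, -2.0000, -3.0000, 30.0000, -7.0000, -1.0000
Σ(xᵢ − x̄)² = 1126.0000 ⇒ m₂ = 1126.0000/8 = 140.75000
Σ(xᵢ − x̄)³ = 25164.0000 ⇒ m₃ = 25164.0000/8 = 3145.50000
m₂^(3/2) = 140.75000^(1.5) = 1669.83133
g_1 = m₃ / m₂^(3/2) = 3145.50000 / 1669.83133 ≈ 1.884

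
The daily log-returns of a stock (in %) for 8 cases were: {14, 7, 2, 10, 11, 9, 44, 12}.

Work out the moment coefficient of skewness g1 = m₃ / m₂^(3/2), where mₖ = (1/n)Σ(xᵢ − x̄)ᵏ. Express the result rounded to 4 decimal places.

x̄ = (14 + 7 + 2 + 10 + 11 + 9 + 44 + 12) / 8 = 13.6250
deviations (xᵢ − x̄): 0.3750, -6.6250, -11.6250, -3.6250, -2.6250, -4.6250, 30.3750, -1.6250
Σ(xᵢ − x̄)² = 1145.8750 ⇒ m₂ = 1145.8750/8 = 143.23438
Σ(xᵢ − x̄)³ = 25994.5313 ⇒ m₃ = 25994.5313/8 = 3249.31641
m₂^(3/2) = 143.23438^(1.5) = 1714.23708
g1 = m₃ / m₂^(3/2) = 3249.31641 / 1714.23708 ≈ 1.8955

1.8955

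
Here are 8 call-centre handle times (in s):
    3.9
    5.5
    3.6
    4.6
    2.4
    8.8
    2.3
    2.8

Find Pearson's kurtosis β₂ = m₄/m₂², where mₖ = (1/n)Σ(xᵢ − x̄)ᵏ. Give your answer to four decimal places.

x̄ = 4.2375
Σ(xᵢ − x̄)² = 32.2588 ⇒ m₂ = 4.03234
Σ(xᵢ − x̄)⁴ = 465.8207 ⇒ m₄ = 58.22759
m₂² = 16.25980
β₂ = m₄/m₂² = 58.22759 / 16.25980 ≈ 3.5811

3.5811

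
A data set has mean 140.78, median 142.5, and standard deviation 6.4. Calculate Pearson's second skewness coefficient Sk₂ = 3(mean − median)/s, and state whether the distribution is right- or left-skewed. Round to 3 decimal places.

-0.806, left-skewed

Sk₂ = 3(140.78 − 142.5) / 6.4 = 3 × -1.7200 / 6.4
    = -5.1600 / 6.4 ≈ -0.806
Sk₂ < 0 ⇒ mean < median ⇒ left-skewed (negative skew).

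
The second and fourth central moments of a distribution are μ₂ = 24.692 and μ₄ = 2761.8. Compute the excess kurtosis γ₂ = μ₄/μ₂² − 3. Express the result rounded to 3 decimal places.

μ₂² = 24.692² = 609.69486
μ₄/μ₂² = 2761.8 / 609.69486 = 4.52981
γ₂ = 4.52981 − 3 ≈ 1.530

1.530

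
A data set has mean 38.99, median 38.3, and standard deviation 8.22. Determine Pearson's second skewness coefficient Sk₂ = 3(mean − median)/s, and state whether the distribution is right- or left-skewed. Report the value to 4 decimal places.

0.2518, right-skewed

Sk₂ = 3(38.99 − 38.3) / 8.22 = 3 × 0.6900 / 8.22
    = 2.0700 / 8.22 ≈ 0.2518
Sk₂ > 0 ⇒ mean > median ⇒ right-skewed (positive skew).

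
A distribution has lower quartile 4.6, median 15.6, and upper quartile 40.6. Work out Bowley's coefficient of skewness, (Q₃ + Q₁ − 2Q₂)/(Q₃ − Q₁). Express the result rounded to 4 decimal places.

numerator: Q₃ + Q₁ − 2Q₂ = 40.6 + 4.6 − 2×15.6 = 14.0000
denominator: Q₃ − Q₁ = 40.6 − 4.6 = 36.0000
Bowley skewness = 14.0000 / 36.0000 ≈ 0.3889

0.3889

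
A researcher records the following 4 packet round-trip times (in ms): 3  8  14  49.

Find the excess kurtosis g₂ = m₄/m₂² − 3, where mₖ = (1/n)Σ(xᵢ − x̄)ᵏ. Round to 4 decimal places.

-0.7888

x̄ = 18.5000
Σ(xᵢ − x̄)² = 1301.0000 ⇒ m₂ = 325.25000
Σ(xᵢ − x̄)⁴ = 935650.2500 ⇒ m₄ = 233912.56250
m₂² = 105787.56250
g₂ = m₄/m₂² − 3 = 2.21115 − 3 ≈ -0.7888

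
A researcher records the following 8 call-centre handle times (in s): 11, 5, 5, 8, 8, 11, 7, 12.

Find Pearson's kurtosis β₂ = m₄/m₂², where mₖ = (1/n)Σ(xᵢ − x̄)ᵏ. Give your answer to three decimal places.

x̄ = 8.3750
Σ(xᵢ − x̄)² = 51.8750 ⇒ m₂ = 6.48438
Σ(xᵢ − x̄)⁴ = 530.7441 ⇒ m₄ = 66.34302
m₂² = 42.04712
β₂ = m₄/m₂² = 66.34302 / 42.04712 ≈ 1.578

1.578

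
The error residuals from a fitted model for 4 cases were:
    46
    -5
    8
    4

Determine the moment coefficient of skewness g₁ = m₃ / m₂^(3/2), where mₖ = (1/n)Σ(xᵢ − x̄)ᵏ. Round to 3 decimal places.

0.950

x̄ = (46 - 5 + 8 + 4) / 4 = 13.2500
deviations (xᵢ − x̄): 32.7500, -18.2500, -5.2500, -9.2500
Σ(xᵢ − x̄)² = 1518.7500 ⇒ m₂ = 1518.7500/4 = 379.68750
Σ(xᵢ − x̄)³ = 28111.8750 ⇒ m₃ = 28111.8750/4 = 7027.96875
m₂^(3/2) = 379.68750^(1.5) = 7398.42796
g₁ = m₃ / m₂^(3/2) = 7027.96875 / 7398.42796 ≈ 0.950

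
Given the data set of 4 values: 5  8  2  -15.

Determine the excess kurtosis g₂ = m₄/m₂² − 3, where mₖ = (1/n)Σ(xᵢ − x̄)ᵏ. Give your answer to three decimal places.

x̄ = 0.0000
Σ(xᵢ − x̄)² = 318.0000 ⇒ m₂ = 79.50000
Σ(xᵢ − x̄)⁴ = 55362.0000 ⇒ m₄ = 13840.50000
m₂² = 6320.25000
g₂ = m₄/m₂² − 3 = 2.18987 − 3 ≈ -0.810

-0.810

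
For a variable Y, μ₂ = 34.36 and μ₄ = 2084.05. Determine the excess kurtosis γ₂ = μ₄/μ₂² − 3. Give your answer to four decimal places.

μ₂² = 34.36² = 1180.60960
μ₄/μ₂² = 2084.05 / 1180.60960 = 1.76523
γ₂ = 1.76523 − 3 ≈ -1.2348

-1.2348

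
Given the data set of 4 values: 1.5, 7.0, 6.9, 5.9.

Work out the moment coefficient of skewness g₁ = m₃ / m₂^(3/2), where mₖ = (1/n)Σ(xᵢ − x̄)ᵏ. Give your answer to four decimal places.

-1.0354

x̄ = (1.5 + 7.0 + 6.9 + 5.9) / 4 = 5.3250
deviations (xᵢ − x̄): -3.8250, 1.6750, 1.5750, 0.5750
Σ(xᵢ − x̄)² = 20.2475 ⇒ m₂ = 20.2475/4 = 5.06188
Σ(xᵢ − x̄)³ = -47.1656 ⇒ m₃ = -47.1656/4 = -11.79141
m₂^(3/2) = 5.06188^(1.5) = 11.38852
g₁ = m₃ / m₂^(3/2) = -11.79141 / 11.38852 ≈ -1.0354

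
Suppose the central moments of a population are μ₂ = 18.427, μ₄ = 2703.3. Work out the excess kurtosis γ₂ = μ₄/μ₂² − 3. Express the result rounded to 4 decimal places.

μ₂² = 18.427² = 339.55433
μ₄/μ₂² = 2703.3 / 339.55433 = 7.96132
γ₂ = 7.96132 − 3 ≈ 4.9613

4.9613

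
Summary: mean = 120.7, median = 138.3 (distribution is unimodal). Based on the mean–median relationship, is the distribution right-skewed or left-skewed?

left-skewed

mean − median = 120.7 − 138.3 = -17.6
mean < median ⇒ the longer tail is on the left ⇒ left-skewed (negatively skewed).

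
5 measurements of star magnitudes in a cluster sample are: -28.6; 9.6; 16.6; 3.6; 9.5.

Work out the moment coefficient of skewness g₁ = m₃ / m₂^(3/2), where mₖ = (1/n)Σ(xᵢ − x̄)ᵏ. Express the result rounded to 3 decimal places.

-1.251

x̄ = (-28.6 + 9.6 + 16.6 + 3.6 + 9.5) / 5 = 2.1400
deviations (xᵢ − x̄): -30.7400, 7.4600, 14.4600, 1.4600, 7.3600
Σ(xᵢ − x̄)² = 1265.9920 ⇒ m₂ = 1265.9920/5 = 253.19840
Σ(xᵢ − x̄)³ = -25207.2634 ⇒ m₃ = -25207.2634/5 = -5041.45267
m₂^(3/2) = 253.19840^(1.5) = 4028.94590
g₁ = m₃ / m₂^(3/2) = -5041.45267 / 4028.94590 ≈ -1.251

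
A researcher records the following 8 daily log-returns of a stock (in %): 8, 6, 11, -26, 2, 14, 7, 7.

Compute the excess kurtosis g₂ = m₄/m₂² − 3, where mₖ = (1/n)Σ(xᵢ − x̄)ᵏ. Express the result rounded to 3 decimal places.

2.290

x̄ = 3.6250
Σ(xᵢ − x̄)² = 1089.8750 ⇒ m₂ = 136.23438
Σ(xᵢ − x̄)⁴ = 785462.5566 ⇒ m₄ = 98182.81958
m₂² = 18559.80493
g₂ = m₄/m₂² − 3 = 5.29008 − 3 ≈ 2.290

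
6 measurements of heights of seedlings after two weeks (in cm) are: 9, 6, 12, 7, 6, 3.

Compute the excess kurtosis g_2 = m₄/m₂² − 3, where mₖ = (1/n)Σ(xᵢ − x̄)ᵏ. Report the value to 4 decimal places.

x̄ = 7.1667
Σ(xᵢ − x̄)² = 46.8333 ⇒ m₂ = 7.80556
Σ(xᵢ − x̄)⁴ = 862.1528 ⇒ m₄ = 143.69213
m₂² = 60.92670
g_2 = m₄/m₂² − 3 = 2.35844 − 3 ≈ -0.6416

-0.6416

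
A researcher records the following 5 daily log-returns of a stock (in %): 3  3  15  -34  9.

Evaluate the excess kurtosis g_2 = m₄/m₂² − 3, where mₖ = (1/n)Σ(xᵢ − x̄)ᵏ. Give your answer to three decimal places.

x̄ = -0.8000
Σ(xᵢ − x̄)² = 1476.8000 ⇒ m₂ = 295.36000
Σ(xᵢ − x̄)⁴ = 1286893.8560 ⇒ m₄ = 257378.77120
m₂² = 87237.52960
g_2 = m₄/m₂² − 3 = 2.95032 − 3 ≈ -0.050

-0.050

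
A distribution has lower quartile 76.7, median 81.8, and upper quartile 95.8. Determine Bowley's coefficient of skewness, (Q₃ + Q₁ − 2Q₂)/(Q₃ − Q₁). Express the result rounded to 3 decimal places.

numerator: Q₃ + Q₁ − 2Q₂ = 95.8 + 76.7 − 2×81.8 = 8.9000
denominator: Q₃ − Q₁ = 95.8 − 76.7 = 19.1000
Bowley skewness = 8.9000 / 19.1000 ≈ 0.466

0.466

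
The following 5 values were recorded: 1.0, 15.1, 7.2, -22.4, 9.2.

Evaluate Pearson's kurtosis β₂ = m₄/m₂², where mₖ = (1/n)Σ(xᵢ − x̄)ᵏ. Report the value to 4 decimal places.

2.7070

x̄ = 2.0200
Σ(xᵢ − x̄)² = 846.8480 ⇒ m₂ = 169.36960
Σ(xᵢ − x̄)⁴ = 388266.3683 ⇒ m₄ = 77653.27366
m₂² = 28686.06140
β₂ = m₄/m₂² = 77653.27366 / 28686.06140 ≈ 2.7070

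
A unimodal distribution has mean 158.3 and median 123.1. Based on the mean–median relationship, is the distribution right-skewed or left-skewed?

right-skewed

mean − median = 158.3 − 123.1 = 35.2
mean > median ⇒ the longer tail is on the right ⇒ right-skewed (positively skewed).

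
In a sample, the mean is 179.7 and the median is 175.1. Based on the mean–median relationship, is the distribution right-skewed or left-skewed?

right-skewed

mean − median = 179.7 − 175.1 = 4.6
mean > median ⇒ the longer tail is on the right ⇒ right-skewed (positively skewed).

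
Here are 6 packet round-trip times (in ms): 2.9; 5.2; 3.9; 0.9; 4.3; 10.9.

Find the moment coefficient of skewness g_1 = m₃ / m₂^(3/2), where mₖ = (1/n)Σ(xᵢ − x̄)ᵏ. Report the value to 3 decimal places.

x̄ = (2.9 + 5.2 + 3.9 + 0.9 + 4.3 + 10.9) / 6 = 4.6833
deviations (xᵢ − x̄): -1.7833, 0.5167, -0.7833, -3.7833, -0.3833, 6.2167
Σ(xᵢ − x̄)² = 57.1683 ⇒ m₂ = 57.1683/6 = 9.52806
Σ(xᵢ − x̄)³ = 180.0314 ⇒ m₃ = 180.0314/6 = 30.00524
m₂^(3/2) = 9.52806^(1.5) = 29.41077
g_1 = m₃ / m₂^(3/2) = 30.00524 / 29.41077 ≈ 1.020

1.020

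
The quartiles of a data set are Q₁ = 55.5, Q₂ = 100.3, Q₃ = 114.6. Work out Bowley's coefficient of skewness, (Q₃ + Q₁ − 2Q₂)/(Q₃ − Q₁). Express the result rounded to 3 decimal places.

numerator: Q₃ + Q₁ − 2Q₂ = 114.6 + 55.5 − 2×100.3 = -30.5000
denominator: Q₃ − Q₁ = 114.6 − 55.5 = 59.1000
Bowley skewness = -30.5000 / 59.1000 ≈ -0.516

-0.516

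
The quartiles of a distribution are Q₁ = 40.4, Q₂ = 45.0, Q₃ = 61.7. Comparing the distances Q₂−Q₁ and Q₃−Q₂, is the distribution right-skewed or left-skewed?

right-skewed

Q₂ − Q₁ = 4.6;  Q₃ − Q₂ = 16.7
Q₃ − Q₂ > Q₂ − Q₁ ⇒ the upper half is more spread out ⇒ right-skewed.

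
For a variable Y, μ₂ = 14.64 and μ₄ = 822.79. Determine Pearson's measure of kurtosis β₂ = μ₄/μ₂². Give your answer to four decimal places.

μ₂² = 14.64² = 214.32960
μ₄/μ₂² = 822.79 / 214.32960 = 3.83890
β₂ ≈ 3.8389

3.8389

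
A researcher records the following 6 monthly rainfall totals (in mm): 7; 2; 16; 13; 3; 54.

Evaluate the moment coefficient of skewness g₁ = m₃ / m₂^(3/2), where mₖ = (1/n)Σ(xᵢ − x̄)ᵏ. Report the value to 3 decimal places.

1.484

x̄ = (7 + 2 + 16 + 13 + 3 + 54) / 6 = 15.8333
deviations (xᵢ − x̄): -8.8333, -13.8333, 0.1667, -2.8333, -12.8333, 38.1667
Σ(xᵢ − x̄)² = 1898.8333 ⇒ m₂ = 1898.8333/6 = 316.47222
Σ(xᵢ − x̄)³ = 50124.4444 ⇒ m₃ = 50124.4444/6 = 8354.07407
m₂^(3/2) = 316.47222^(1.5) = 5629.93518
g₁ = m₃ / m₂^(3/2) = 8354.07407 / 5629.93518 ≈ 1.484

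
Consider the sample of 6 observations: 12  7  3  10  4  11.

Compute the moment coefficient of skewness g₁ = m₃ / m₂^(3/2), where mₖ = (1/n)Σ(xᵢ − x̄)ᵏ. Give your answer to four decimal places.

x̄ = (12 + 7 + 3 + 10 + 4 + 11) / 6 = 7.8333
deviations (xᵢ − x̄): 4.1667, -0.8333, -4.8333, 2.1667, -3.8333, 3.1667
Σ(xᵢ − x̄)² = 70.8333 ⇒ m₂ = 70.8333/6 = 11.80556
Σ(xᵢ − x̄)³ = -55.5556 ⇒ m₃ = -55.5556/6 = -9.25926
m₂^(3/2) = 11.80556^(1.5) = 40.56296
g₁ = m₃ / m₂^(3/2) = -9.25926 / 40.56296 ≈ -0.2283

-0.2283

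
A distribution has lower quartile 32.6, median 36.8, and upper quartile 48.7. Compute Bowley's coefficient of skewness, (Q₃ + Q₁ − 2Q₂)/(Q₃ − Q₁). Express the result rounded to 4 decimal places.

0.4783

numerator: Q₃ + Q₁ − 2Q₂ = 48.7 + 32.6 − 2×36.8 = 7.7000
denominator: Q₃ − Q₁ = 48.7 − 32.6 = 16.1000
Bowley skewness = 7.7000 / 16.1000 ≈ 0.4783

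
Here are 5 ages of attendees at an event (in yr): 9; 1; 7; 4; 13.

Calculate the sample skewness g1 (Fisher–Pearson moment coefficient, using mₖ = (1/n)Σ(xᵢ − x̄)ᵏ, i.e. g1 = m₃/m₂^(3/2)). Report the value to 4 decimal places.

0.0914

x̄ = (9 + 1 + 7 + 4 + 13) / 5 = 6.8000
deviations (xᵢ − x̄): 2.2000, -5.8000, 0.2000, -2.8000, 6.2000
Σ(xᵢ − x̄)² = 84.8000 ⇒ m₂ = 84.8000/5 = 16.96000
Σ(xᵢ − x̄)³ = 31.9200 ⇒ m₃ = 31.9200/5 = 6.38400
m₂^(3/2) = 16.96000^(1.5) = 69.84555
g1 = m₃ / m₂^(3/2) = 6.38400 / 69.84555 ≈ 0.0914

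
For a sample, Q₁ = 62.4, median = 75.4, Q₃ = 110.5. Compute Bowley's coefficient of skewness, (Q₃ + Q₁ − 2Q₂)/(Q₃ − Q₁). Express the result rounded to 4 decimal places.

0.4595

numerator: Q₃ + Q₁ − 2Q₂ = 110.5 + 62.4 − 2×75.4 = 22.1000
denominator: Q₃ − Q₁ = 110.5 − 62.4 = 48.1000
Bowley skewness = 22.1000 / 48.1000 ≈ 0.4595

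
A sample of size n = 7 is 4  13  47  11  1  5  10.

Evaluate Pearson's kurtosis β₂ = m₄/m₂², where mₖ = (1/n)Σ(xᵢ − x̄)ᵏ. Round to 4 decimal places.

x̄ = 13.0000
Σ(xᵢ − x̄)² = 1458.0000 ⇒ m₂ = 208.28571
Σ(xᵢ − x̄)⁴ = 1367826.0000 ⇒ m₄ = 195403.71429
m₂² = 43382.93878
β₂ = m₄/m₂² = 195403.71429 / 43382.93878 ≈ 4.5042

4.5042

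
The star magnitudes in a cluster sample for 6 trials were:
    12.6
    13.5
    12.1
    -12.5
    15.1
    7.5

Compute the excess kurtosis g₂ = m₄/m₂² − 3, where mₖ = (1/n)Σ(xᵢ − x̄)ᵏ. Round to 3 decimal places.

0.765

x̄ = 8.0500
Σ(xᵢ − x̄)² = 539.1150 ⇒ m₂ = 89.85250
Σ(xᵢ − x̄)⁴ = 182389.7055 ⇒ m₄ = 30398.28426
m₂² = 8073.47176
g₂ = m₄/m₂² − 3 = 3.76521 − 3 ≈ 0.765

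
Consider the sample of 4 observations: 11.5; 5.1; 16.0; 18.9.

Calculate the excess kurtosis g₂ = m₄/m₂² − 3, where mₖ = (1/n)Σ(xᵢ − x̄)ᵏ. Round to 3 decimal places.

x̄ = 12.8750
Σ(xᵢ − x̄)² = 108.4075 ⇒ m₂ = 27.10187
Σ(xᵢ − x̄)⁴ = 5070.9553 ⇒ m₄ = 1267.73883
m₂² = 734.51163
g₂ = m₄/m₂² − 3 = 1.72596 − 3 ≈ -1.274

-1.274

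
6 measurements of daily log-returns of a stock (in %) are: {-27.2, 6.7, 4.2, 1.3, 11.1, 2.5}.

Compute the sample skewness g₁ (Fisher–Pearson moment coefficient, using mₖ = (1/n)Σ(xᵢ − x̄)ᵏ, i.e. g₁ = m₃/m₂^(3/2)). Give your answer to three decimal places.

x̄ = (-27.2 + 6.7 + 4.2 + 1.3 + 11.1 + 2.5) / 6 = -0.2333
deviations (xᵢ − x̄): -26.9667, 6.9333, 4.4333, 1.5333, 11.3333, 2.7333
Σ(xᵢ − x̄)² = 933.1933 ⇒ m₂ = 933.1933/6 = 155.53222
Σ(xᵢ − x̄)³ = -17710.0324 ⇒ m₃ = -17710.0324/6 = -2951.67207
m₂^(3/2) = 155.53222^(1.5) = 1939.68213
g₁ = m₃ / m₂^(3/2) = -2951.67207 / 1939.68213 ≈ -1.522

-1.522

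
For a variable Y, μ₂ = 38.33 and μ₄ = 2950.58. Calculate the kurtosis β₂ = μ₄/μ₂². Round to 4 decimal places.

2.0083

μ₂² = 38.33² = 1469.18890
μ₄/μ₂² = 2950.58 / 1469.18890 = 2.00831
β₂ ≈ 2.0083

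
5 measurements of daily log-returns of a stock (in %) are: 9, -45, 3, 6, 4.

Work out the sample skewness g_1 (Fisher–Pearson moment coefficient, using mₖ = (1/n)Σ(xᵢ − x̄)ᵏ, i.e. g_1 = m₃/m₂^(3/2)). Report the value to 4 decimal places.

-1.4614

x̄ = (9 - 45 + 3 + 6 + 4) / 5 = -4.6000
deviations (xᵢ − x̄): 13.6000, -40.4000, 7.6000, 10.6000, 8.6000
Σ(xᵢ − x̄)² = 2061.2000 ⇒ m₂ = 2061.2000/5 = 412.24000
Σ(xᵢ − x̄)³ = -61157.7600 ⇒ m₃ = -61157.7600/5 = -12231.55200
m₂^(3/2) = 412.24000^(1.5) = 8369.99492
g_1 = m₃ / m₂^(3/2) = -12231.55200 / 8369.99492 ≈ -1.4614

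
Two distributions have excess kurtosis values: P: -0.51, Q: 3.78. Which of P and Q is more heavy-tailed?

Higher excess kurtosis ⇒ heavier tails relative to the normal distribution.
-0.51 vs 3.78: the larger is 3.78, so Q has heavier tails. (Q is leptokurtic — heavier-than-normal tails; the other is platykurtic.)

Q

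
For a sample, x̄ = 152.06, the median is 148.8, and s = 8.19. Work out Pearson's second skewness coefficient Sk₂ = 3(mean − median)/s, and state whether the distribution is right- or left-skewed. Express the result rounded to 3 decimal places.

Sk₂ = 3(152.06 − 148.8) / 8.19 = 3 × 3.2600 / 8.19
    = 9.7800 / 8.19 ≈ 1.194
Sk₂ > 0 ⇒ mean > median ⇒ right-skewed (positive skew).

1.194, right-skewed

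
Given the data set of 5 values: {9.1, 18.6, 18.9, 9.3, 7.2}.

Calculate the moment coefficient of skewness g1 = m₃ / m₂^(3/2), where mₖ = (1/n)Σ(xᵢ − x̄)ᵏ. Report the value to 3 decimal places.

x̄ = (9.1 + 18.6 + 18.9 + 9.3 + 7.2) / 5 = 12.6200
deviations (xᵢ − x̄): -3.5200, 5.9800, 6.2800, -3.3200, -5.4200
Σ(xᵢ − x̄)² = 127.9880 ⇒ m₂ = 127.9880/5 = 25.59760
Σ(xᵢ − x̄)³ = 222.0917 ⇒ m₃ = 222.0917/5 = 44.41834
m₂^(3/2) = 25.59760^(1.5) = 129.50868
g1 = m₃ / m₂^(3/2) = 44.41834 / 129.50868 ≈ 0.343

0.343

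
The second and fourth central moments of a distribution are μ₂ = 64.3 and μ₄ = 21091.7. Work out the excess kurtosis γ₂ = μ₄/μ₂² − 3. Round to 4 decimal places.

2.1014

μ₂² = 64.3² = 4134.49000
μ₄/μ₂² = 21091.7 / 4134.49000 = 5.10140
γ₂ = 5.10140 − 3 ≈ 2.1014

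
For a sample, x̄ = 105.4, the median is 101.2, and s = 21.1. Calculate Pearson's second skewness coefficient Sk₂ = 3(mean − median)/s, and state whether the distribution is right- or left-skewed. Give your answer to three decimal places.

0.597, right-skewed

Sk₂ = 3(105.4 − 101.2) / 21.1 = 3 × 4.2000 / 21.1
    = 12.6000 / 21.1 ≈ 0.597
Sk₂ > 0 ⇒ mean > median ⇒ right-skewed (positive skew).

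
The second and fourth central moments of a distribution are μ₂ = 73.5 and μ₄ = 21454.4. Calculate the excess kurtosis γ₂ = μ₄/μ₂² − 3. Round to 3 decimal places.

0.971

μ₂² = 73.5² = 5402.25000
μ₄/μ₂² = 21454.4 / 5402.25000 = 3.97138
γ₂ = 3.97138 − 3 ≈ 0.971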